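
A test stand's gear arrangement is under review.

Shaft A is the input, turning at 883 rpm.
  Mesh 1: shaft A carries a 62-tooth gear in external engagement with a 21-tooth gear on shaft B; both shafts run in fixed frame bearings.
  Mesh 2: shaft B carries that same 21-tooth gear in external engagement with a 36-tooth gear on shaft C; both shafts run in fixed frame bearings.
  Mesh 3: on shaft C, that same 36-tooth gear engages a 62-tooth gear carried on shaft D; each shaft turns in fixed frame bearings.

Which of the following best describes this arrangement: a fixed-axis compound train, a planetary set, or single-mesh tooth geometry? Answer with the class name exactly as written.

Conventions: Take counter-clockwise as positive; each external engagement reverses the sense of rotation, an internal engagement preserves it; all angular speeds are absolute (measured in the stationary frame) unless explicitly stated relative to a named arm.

fixed-axis compound train

topology: fixed-axis compound train — 3 meshes, A→D
classification: fixed-axis compound train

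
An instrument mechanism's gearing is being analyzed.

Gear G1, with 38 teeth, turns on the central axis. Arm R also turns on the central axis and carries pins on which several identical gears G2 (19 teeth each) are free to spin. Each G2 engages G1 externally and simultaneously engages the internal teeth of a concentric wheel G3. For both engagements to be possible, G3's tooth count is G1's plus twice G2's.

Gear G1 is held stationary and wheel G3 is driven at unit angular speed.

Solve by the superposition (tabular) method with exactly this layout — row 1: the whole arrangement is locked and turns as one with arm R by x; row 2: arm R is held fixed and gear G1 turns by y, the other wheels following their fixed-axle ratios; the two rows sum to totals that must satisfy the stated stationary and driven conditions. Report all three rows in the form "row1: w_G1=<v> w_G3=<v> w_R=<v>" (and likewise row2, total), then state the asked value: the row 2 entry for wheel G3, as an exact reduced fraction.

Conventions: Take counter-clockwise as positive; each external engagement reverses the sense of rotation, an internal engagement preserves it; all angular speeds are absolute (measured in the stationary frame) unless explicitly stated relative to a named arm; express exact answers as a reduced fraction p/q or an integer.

row1: w_G1=2/3 w_G3=2/3 w_R=2/3
row2: w_G1=-2/3 w_G3=1/3 w_R=0
total: w_G1=0 w_G3=1 w_R=2/3
asked value: 1/3

planetary set (38T centre, 19T on arm, 76T internal) — Willis relation
row 1 (train locked, turned with arm): all members turn x
row 2: sun turns y, ring = −(38/76)·y, arm 0
boundary: total ω_sun = x + y = 0 and total ω_ring = x − (38/76)·y = 1  ⇒  y = -2/3, x = 2/3
row 2 ring = −(38/76)·(-2/3) = 1/3
totals (row 1 + row 2): sun 2/3 + (-2/3) = 0, ring 2/3 + 1/3 = 1, arm 2/3 + 0 = 2/3
asked cell (row2, ring) = 1/3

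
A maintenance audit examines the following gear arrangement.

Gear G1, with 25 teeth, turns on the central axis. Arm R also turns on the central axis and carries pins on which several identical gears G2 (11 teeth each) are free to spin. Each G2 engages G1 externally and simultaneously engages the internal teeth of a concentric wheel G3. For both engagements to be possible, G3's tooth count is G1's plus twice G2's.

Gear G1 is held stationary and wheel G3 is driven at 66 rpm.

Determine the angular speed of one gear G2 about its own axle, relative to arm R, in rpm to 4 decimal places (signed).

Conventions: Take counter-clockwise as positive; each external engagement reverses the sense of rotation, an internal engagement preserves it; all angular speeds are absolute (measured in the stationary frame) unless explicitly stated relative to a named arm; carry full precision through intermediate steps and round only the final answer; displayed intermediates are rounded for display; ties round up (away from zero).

+97.9167 rpm

class = planetary set [G3 = 25+2·11 = 47; Willis about the carrier]
normalise by the input: solve with ω_ring = 1, then scale by 66 rpm
ring teeth: 25 + 2·11 = 47
25(ω_sun−ω_arm) = −47(ω_ring−ω_arm),  ω_sun = 0, ω_ring = 1
25(0−ω_arm) = −47(1−ω_arm)  ⇒  72·ω_arm = 47  ⇒  ω_arm = 47/72
sun–planet mesh: 25·(0−47/72) = −11·(ω_p−ω_arm)  ⇒  ω_p−ω_arm = 1175/792
scale: ω_p−ω_arm = 1175/792 × 66 rpm = +97.9167 rpm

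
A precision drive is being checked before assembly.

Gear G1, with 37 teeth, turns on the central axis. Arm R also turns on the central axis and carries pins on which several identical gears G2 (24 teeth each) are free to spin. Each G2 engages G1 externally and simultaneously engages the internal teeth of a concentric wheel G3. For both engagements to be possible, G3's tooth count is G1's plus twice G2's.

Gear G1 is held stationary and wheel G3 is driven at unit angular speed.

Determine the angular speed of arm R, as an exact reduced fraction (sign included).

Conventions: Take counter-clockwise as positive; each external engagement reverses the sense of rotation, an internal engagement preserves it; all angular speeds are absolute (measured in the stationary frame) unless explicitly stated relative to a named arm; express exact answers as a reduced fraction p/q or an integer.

85/122

class = planetary set [G3 = 37+2·24 = 85; Willis about the carrier]
ring teeth: 37 + 2·24 = 85
37(ω_sun−ω_arm) = −85(ω_ring−ω_arm),  ω_sun = 0, ω_ring = 1
37(0−ω_arm) = −85(1−ω_arm)  ⇒  122·ω_arm = 85  ⇒  ω_arm = 85/122
exact speed ratio = 85/122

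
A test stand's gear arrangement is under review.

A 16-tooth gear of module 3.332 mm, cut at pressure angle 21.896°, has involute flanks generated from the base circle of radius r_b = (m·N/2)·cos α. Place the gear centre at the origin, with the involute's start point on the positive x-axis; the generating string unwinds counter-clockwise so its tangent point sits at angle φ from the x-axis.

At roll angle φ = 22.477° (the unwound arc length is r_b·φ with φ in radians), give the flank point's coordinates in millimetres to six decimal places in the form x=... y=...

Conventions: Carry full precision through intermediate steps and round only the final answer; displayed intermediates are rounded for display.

x=26.563678 y=0.490124

topology: single-mesh involute geometry — m = 3.332, N = 16
pitch radius r_p = m·N/2 = 3.332·16/2 = 26.656000
base radius r_b = r_p·cos α = 26.656000·cos 21.896° = 24.733097
roll angle φ = 22.477° = 0.39229766 rad
x = r_b·(cos φ + φ·sin φ) = 26.563678
y = r_b·(sin φ − φ·cos φ) = 0.490124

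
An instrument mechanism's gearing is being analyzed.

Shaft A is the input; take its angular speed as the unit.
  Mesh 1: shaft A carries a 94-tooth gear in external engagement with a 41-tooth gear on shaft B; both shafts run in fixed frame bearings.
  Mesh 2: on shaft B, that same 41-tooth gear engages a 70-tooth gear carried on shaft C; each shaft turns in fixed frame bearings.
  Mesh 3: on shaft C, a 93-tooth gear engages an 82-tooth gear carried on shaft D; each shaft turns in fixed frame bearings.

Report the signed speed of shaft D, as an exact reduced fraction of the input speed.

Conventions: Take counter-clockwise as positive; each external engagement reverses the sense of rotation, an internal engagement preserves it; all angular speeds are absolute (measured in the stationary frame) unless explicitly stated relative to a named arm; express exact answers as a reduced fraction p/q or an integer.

-4371/2870

3-mesh fixed-axis compound train (all bearings frame-fixed)
mesh 1 [94T→41T]: |ω|/ω_in = 1×94/41 = 94/41, sense flips to −
mesh 2 [41T→70T]: |ω|/ω_in = (94/41)×41/70 = 47/35, sense flips to +
mesh 3 [93T→82T]: |ω|/ω_in = (47/35)×93/82 = 4371/2870, sense flips to −
signed output speed (× input speed) = -4371/2870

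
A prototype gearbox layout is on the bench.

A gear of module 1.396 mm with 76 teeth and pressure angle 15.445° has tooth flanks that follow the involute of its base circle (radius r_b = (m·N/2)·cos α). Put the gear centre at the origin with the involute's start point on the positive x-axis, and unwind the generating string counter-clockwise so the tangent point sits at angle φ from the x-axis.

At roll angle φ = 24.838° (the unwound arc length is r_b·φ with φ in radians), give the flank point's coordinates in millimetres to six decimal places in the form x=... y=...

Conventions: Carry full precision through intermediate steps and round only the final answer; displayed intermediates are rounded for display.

recognized (one wheel, involute flank): single-mesh tooth geometry, m = 1.396, N = 76
pitch radius r_p = m·N/2 = 1.396·76/2 = 53.048000
base radius r_b = r_p·cos α = 53.048000·cos 15.445° = 51.132253
roll angle φ = 24.838° = 0.43350488 rad
x = r_b·(cos φ + φ·sin φ) = 55.713425
y = r_b·(sin φ − φ·cos φ) = 1.362612

x=55.713425 y=1.362612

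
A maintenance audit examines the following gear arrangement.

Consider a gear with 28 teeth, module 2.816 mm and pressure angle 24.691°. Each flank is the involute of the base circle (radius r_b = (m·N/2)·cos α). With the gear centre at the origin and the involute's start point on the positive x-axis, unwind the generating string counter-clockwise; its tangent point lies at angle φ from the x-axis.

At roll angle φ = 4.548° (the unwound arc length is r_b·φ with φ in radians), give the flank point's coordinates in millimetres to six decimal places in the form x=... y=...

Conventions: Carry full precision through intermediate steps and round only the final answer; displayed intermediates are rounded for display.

recognized (one wheel, involute flank): single-mesh tooth geometry, m = 2.816, N = 28
pitch radius r_p = m·N/2 = 2.816·28/2 = 39.424000
base radius r_b = r_p·cos α = 39.424000·cos 24.691° = 35.819614
roll angle φ = 4.548° = 0.07937757 rad
x = r_b·(cos φ + φ·sin φ) = 35.932282
y = r_b·(sin φ − φ·cos φ) = 0.005968

x=35.932282 y=0.005968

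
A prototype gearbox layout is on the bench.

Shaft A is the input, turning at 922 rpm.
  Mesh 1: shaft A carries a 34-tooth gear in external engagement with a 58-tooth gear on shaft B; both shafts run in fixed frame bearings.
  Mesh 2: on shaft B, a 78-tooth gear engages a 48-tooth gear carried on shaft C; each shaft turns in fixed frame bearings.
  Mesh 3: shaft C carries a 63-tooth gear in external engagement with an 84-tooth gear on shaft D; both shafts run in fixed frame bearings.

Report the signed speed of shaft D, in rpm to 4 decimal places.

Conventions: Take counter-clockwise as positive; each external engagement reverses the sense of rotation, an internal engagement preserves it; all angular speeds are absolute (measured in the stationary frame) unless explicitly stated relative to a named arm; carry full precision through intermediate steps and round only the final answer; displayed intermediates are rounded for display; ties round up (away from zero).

topology: fixed-axis compound train — 3 meshes, A→D
mesh 1 [34T→58T]: ω = 922.0000×34/58 = 540.4828 rpm, sense flips to −
mesh 2 [78T→48T]: ω = 540.4828×78/48 = 878.2845 rpm, sense flips to +
mesh 3 [63T→84T]: ω = 878.2845×63/84 = 658.7134 rpm, sense flips to −
signed output speed = -658.7134 rpm

-658.7134 rpm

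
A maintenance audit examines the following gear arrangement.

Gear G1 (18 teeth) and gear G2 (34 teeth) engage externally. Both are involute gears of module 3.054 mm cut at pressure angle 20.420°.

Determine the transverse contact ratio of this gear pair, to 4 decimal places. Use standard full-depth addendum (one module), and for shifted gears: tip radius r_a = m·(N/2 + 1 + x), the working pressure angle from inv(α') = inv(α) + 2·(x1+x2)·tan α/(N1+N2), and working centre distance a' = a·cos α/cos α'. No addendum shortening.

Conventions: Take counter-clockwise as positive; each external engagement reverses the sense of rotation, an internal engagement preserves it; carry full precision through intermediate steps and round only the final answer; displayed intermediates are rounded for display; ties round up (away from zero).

1.5889

class = single-mesh tooth geometry [involute pair 18T × 34T, m = 3.054]
base radii: r_b1 = 25.758787, r_b2 = 48.655486
tip radii: r_a1 = 30.540000, r_a2 = 54.972000
no profile shift: α' = α, a' = a
action lengths: √(r_a1²−r_b1²) = 16.406599, √(r_a2²−r_b2²) = 25.584457
base pitch p_b = π·m·cos α = 8.991513
CR = (16.406599 + 25.584457 − 79.404000·sin 20.42000°)/8.991513 = 1.588950
contact ratio ≈ 1.5889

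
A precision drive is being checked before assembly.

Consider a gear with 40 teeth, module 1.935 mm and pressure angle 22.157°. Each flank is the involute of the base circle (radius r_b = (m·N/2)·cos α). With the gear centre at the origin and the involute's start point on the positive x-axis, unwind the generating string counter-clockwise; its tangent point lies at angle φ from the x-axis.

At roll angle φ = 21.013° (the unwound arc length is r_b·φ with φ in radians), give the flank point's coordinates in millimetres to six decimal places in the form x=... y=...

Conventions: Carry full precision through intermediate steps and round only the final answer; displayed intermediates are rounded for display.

single-mesh involute tooth geometry (40T wheel at module 1.935)
pitch radius r_p = m·N/2 = 1.935·40/2 = 38.700000
base radius r_b = r_p·cos α = 38.700000·cos 22.157° = 35.842156
roll angle φ = 21.013° = 0.36674604 rad
x = r_b·(cos φ + φ·sin φ) = 38.172139
y = r_b·(sin φ − φ·cos φ) = 0.581456

x=38.172139 y=0.581456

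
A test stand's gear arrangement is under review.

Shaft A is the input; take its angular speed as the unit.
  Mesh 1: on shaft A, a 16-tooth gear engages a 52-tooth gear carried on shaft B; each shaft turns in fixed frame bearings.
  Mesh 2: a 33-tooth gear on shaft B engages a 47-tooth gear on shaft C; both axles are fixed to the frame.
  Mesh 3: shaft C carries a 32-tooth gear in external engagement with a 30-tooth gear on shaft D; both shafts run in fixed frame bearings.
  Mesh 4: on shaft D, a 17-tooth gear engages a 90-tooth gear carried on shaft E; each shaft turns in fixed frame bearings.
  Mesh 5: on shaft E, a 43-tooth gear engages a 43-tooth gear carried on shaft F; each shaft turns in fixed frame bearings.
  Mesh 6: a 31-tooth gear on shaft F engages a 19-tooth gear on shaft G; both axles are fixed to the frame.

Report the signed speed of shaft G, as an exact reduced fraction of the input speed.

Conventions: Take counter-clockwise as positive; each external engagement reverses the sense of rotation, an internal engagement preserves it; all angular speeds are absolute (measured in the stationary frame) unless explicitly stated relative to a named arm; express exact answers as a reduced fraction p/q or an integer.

185504/2612025

6-mesh fixed-axis compound train (all bearings frame-fixed)
mesh 1 [16T→52T]: |ω|/ω_in = 1×16/52 = 4/13, sense flips to −
mesh 2 [33T→47T]: |ω|/ω_in = (4/13)×33/47 = 132/611, sense flips to +
mesh 3 [32T→30T]: |ω|/ω_in = (132/611)×32/30 = 704/3055, sense flips to −
mesh 4 [17T→90T]: |ω|/ω_in = (704/3055)×17/90 = 5984/137475, sense flips to +
mesh 5 [43T→43T]: |ω|/ω_in = (5984/137475)×43/43 = 5984/137475, sense flips to −
mesh 6 [31T→19T]: |ω|/ω_in = (5984/137475)×31/19 = 185504/2612025, sense flips to +
signed output speed (× input speed) = 185504/2612025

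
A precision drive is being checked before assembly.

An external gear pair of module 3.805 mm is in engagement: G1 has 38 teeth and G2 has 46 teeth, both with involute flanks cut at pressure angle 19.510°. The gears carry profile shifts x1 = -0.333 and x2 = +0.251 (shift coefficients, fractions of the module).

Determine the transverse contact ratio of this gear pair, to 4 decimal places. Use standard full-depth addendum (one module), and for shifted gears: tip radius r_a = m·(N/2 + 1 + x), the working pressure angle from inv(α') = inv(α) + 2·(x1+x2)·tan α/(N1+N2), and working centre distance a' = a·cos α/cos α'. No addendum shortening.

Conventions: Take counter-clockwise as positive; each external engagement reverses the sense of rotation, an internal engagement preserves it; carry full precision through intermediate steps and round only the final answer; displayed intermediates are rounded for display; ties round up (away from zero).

single-mesh involute tooth geometry (38T engaging 46T at module 3.805)
base radii: r_b1 = 68.144054, r_b2 = 82.490170
tip radii: r_a1 = 74.832935, r_a2 = 92.275055
inv(α') = inv(19.510°) + 2·(-0.333+0.251)·tan α/(38+46) = 0.01310951  ⇒  α' = 19.18860°
a' = a·cos α / cos α' = 159.8100·cos 19.510°/cos 19.18860° = 159.495507
action lengths: √(r_a1²−r_b1²) = 30.925008, √(r_a2²−r_b2²) = 41.352843
base pitch p_b = π·m·cos α = 11.267414
CR = (30.925008 + 41.352843 − 159.495507·sin 19.18860°)/11.267414 = 1.762168
contact ratio ≈ 1.7622

1.7622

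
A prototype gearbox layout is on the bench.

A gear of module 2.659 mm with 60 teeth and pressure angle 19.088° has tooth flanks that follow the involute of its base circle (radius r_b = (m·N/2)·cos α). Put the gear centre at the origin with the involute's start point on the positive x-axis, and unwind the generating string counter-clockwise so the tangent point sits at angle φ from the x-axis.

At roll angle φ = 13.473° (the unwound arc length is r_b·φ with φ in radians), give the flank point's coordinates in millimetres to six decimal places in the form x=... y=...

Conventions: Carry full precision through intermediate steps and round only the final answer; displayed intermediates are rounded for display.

x=77.439486 y=0.324923

topology: single-mesh involute geometry — m = 2.659, N = 60
pitch radius r_p = m·N/2 = 2.659·60/2 = 79.770000
base radius r_b = r_p·cos α = 79.770000·cos 19.088° = 75.384040
roll angle φ = 13.473° = 0.23514821 rad
x = r_b·(cos φ + φ·sin φ) = 77.439486
y = r_b·(sin φ − φ·cos φ) = 0.324923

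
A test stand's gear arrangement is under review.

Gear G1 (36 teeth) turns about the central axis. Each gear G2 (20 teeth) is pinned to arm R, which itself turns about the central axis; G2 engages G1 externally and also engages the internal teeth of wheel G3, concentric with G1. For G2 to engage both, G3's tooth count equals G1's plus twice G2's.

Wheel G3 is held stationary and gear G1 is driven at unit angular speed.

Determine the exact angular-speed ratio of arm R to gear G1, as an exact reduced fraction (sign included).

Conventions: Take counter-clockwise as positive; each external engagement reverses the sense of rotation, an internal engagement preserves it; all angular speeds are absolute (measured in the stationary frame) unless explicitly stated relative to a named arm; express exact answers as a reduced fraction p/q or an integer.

topology: planetary set — G1 36T / G2 20T / G3 76T, arm = carrier (Willis)
ring teeth: 36 + 2·20 = 76
36(ω_sun−ω_arm) = −76(ω_ring−ω_arm),  ω_ring = 0, ω_sun = 1
36(1−ω_arm) = −76(0−ω_arm)  ⇒  112·ω_arm = 36  ⇒  ω_arm = 9/28
ω_out/ω_in = 9/28

9/28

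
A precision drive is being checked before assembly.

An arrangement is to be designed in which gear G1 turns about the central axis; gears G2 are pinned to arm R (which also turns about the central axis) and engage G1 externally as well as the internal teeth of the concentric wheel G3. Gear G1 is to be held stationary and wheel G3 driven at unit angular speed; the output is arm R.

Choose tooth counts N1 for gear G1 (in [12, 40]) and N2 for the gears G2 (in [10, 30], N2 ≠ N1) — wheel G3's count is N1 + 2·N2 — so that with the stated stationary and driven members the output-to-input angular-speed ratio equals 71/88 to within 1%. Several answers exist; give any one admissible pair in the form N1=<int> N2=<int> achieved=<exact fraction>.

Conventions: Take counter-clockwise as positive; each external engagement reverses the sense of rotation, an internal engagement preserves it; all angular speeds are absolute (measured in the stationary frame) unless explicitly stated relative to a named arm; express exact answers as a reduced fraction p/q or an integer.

class = planetary set [ratio 71/88 wanted; Willis about the carrier]
Willis with ω_sun = 0: ω_arm/ω_ring = N3/(N1+N3); set equal to 71/88  ⇒  N3/N1 = (71/88)/(1 − 71/88) = 71/17
N3 = N1 + 2·N2  ⇒  N2/N1 = (N3/N1 − 1)/2 = (71/17 − 1)/2 = 27/17
smallest multiple with N1 ≥ 12 and N2 ≥ 10: k = 1  ⇒  N1 = 1·17 = 17, N2 = 1·27 = 27 (N1 ≤ 40, N2 ≤ 30, N2 ≠ N1 ✓), N3 = 17 + 2·27 = 71
check: N3/(N1+N3) with N1 = 17, N3 = 71 gives 71/88; |achieved − target| = 0 ≤ 71/8800 ✓

N1=17 N2=27 achieved=71/88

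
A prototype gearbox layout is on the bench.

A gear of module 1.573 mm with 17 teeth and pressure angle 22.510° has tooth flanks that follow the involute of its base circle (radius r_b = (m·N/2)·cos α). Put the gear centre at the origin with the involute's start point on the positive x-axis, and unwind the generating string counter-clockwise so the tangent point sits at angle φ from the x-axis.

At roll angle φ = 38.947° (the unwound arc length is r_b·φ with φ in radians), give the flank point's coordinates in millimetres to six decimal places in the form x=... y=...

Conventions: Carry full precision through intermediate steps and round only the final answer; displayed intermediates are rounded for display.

topology: single-mesh involute geometry — m = 1.573, N = 17
pitch radius r_p = m·N/2 = 1.573·17/2 = 13.370500
base radius r_b = r_p·cos α = 13.370500·cos 22.510° = 12.351838
roll angle φ = 38.947° = 0.67975338 rad
x = r_b·(cos φ + φ·sin φ) = 14.884232
y = r_b·(sin φ − φ·cos φ) = 1.234420

x=14.884232 y=1.234420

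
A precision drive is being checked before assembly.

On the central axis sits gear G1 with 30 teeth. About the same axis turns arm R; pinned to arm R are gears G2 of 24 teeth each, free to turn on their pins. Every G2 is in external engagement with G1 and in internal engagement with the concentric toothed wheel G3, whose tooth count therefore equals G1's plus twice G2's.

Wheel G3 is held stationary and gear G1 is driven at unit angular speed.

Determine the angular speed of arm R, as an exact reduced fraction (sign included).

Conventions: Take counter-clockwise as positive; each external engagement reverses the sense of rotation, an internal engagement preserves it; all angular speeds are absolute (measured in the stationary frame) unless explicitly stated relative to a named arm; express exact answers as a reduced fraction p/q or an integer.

topology: planetary set — G1 30T / G2 24T / G3 78T, arm = carrier (Willis)
ring teeth: 30 + 2·24 = 78
30(ω_sun−ω_arm) = −78(ω_ring−ω_arm),  ω_ring = 0, ω_sun = 1
30(1−ω_arm) = −78(0−ω_arm)  ⇒  108·ω_arm = 30  ⇒  ω_arm = 5/18
exact speed ratio = 5/18

5/18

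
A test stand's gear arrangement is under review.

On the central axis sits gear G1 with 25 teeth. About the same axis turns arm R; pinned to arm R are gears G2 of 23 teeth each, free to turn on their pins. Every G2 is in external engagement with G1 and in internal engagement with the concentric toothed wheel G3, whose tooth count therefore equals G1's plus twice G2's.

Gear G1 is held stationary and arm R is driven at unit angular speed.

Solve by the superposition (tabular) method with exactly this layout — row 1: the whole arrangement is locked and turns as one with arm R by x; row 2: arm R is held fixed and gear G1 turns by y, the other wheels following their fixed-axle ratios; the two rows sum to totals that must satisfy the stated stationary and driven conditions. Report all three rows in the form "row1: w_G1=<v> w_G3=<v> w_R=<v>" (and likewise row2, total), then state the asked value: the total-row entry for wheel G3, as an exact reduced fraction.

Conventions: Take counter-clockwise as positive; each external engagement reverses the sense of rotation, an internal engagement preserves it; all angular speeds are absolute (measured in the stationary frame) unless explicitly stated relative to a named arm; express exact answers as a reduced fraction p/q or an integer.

row1: w_G1=1 w_G3=1 w_R=1
row2: w_G1=-1 w_G3=25/71 w_R=0
total: w_G1=0 w_G3=96/71 w_R=1
asked value: 96/71

class = planetary set [G3 = 25+2·23 = 71; Willis about the carrier]
row 1 (train locked, turned with arm): all members turn x
row 2: sun turns y, ring = −(25/71)·y, arm 0
boundary: total ω_sun = x + y = 0 and total ω_arm = x = 1  ⇒  y = -1, x = 1
row 2 ring = −(25/71)·(-1) = 25/71
totals (row 1 + row 2): sun 1 + (-1) = 0, ring 1 + 25/71 = 96/71, arm 1 + 0 = 1
asked cell (total, ring) = 96/71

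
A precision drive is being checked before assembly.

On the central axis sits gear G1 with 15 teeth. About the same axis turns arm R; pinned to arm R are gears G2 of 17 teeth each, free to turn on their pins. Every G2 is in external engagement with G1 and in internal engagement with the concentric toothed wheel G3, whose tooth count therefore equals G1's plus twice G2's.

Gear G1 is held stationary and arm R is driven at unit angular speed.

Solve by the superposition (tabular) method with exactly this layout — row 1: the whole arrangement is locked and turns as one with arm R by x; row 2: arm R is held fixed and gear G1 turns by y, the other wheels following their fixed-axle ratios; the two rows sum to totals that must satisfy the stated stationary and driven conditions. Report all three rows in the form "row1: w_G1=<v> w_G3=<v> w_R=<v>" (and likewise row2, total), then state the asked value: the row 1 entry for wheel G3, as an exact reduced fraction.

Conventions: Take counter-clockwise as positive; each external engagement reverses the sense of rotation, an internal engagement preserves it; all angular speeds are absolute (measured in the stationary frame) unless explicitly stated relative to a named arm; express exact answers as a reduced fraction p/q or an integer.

topology: planetary set — G1 15T / G2 17T / G3 49T, arm = carrier (Willis)
superposition row 1 [locked train]: every member turns x
superposition row 2 [arm held]: sun y, ring −(15/49)·y, arm 0
boundary: total ω_sun = x + y = 0 and total ω_arm = x = 1  ⇒  y = -1, x = 1
row 2 ring = −(15/49)·(-1) = 15/49
totals (row 1 + row 2): sun 1 + (-1) = 0, ring 1 + 15/49 = 64/49, arm 1 + 0 = 1
asked cell (row1, ring) = 1

row1: w_G1=1 w_G3=1 w_R=1
row2: w_G1=-1 w_G3=15/49 w_R=0
total: w_G1=0 w_G3=64/49 w_R=1
asked value: 1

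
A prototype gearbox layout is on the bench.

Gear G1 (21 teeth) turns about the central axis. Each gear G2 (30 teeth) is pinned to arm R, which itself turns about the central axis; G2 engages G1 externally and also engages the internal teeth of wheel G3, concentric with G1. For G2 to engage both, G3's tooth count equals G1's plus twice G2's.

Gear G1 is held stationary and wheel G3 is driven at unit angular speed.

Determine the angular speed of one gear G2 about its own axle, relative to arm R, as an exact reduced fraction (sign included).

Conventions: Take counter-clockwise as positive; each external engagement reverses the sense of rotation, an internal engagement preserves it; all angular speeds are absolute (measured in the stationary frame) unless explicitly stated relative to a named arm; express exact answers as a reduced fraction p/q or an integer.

189/340

topology: planetary set — G1 21T / G2 30T / G3 81T, arm = carrier (Willis)
ring teeth: 21 + 2·30 = 81
21(ω_sun−ω_arm) = −81(ω_ring−ω_arm),  ω_sun = 0, ω_ring = 1
21(0−ω_arm) = −81(1−ω_arm)  ⇒  102·ω_arm = 81  ⇒  ω_arm = 27/34
sun–planet mesh: 21·(0−27/34) = −30·(ω_p−ω_arm)  ⇒  ω_p−ω_arm = 189/340
exact speed ratio = 189/340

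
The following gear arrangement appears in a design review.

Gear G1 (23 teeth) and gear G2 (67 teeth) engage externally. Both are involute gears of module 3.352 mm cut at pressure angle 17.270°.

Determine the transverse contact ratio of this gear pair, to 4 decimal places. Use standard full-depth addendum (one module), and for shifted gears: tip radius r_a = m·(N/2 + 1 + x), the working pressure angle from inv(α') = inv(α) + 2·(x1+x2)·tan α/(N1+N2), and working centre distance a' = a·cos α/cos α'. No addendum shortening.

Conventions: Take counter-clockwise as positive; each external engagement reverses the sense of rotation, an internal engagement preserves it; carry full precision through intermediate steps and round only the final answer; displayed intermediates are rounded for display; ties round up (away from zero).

single-mesh involute tooth geometry (23T engaging 67T at module 3.352)
base radii: r_b1 = 36.810116, r_b2 = 107.229469
tip radii: r_a1 = 41.900000, r_a2 = 115.644000
no profile shift: α' = α, a' = a
action lengths: √(r_a1²−r_b1²) = 20.015627, √(r_a2²−r_b2²) = 43.305607
base pitch p_b = π·m·cos α = 10.055860
CR = (20.015627 + 43.305607 − 150.840000·sin 17.27000°)/10.055860 = 1.843763
contact ratio ≈ 1.8438

1.8438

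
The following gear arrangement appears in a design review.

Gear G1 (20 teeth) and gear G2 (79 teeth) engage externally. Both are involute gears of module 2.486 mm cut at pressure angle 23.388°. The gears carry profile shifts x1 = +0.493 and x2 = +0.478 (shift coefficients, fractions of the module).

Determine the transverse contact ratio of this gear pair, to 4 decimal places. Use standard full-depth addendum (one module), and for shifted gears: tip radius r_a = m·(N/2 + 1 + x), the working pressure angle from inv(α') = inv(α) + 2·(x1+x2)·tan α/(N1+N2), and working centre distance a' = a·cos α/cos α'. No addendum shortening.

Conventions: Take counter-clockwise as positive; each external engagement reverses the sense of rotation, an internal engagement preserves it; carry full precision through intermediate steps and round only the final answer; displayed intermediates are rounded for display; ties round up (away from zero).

1.4349

single-mesh involute tooth geometry (20T engaging 79T at module 2.486)
base radii: r_b1 = 22.817447, r_b2 = 90.128917
tip radii: r_a1 = 28.571598, r_a2 = 101.871308
inv(α') = inv(23.388°) + 2·(+0.493+0.478)·tan α/(20+79) = 0.03277619  ⇒  α' = 25.71442°
a' = a·cos α / cos α' = 123.0570·cos 23.388°/cos 25.71442° = 125.361143
action lengths: √(r_a1²−r_b1²) = 17.195939, √(r_a2²−r_b2²) = 47.482015
base pitch p_b = π·m·cos α = 7.168312
CR = (17.195939 + 47.482015 − 125.361143·sin 25.71442°)/7.168312 = 1.434862
contact ratio ≈ 1.4349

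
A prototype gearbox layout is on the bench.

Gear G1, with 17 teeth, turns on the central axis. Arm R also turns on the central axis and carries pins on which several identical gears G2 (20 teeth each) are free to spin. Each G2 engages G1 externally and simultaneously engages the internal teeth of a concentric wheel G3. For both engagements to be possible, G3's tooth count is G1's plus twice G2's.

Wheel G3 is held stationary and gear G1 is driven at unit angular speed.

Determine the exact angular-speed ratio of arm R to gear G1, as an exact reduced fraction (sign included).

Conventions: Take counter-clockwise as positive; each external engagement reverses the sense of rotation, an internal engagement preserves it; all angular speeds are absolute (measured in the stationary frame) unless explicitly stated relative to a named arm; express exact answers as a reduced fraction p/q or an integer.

planetary set (17T centre, 20T on arm, 57T internal) — Willis relation
ring teeth: 17 + 2·20 = 57
17(ω_sun−ω_arm) = −57(ω_ring−ω_arm),  ω_ring = 0, ω_sun = 1
17(1−ω_arm) = −57(0−ω_arm)  ⇒  74·ω_arm = 17  ⇒  ω_arm = 17/74
ω_out/ω_in = 17/74

17/74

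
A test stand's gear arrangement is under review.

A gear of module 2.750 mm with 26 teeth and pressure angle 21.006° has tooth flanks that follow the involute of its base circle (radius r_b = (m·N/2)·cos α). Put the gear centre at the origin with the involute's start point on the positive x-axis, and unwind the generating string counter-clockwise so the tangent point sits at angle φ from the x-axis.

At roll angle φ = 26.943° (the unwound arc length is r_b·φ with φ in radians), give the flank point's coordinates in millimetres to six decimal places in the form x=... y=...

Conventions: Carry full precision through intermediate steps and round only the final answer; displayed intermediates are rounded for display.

single-mesh involute tooth geometry (26T wheel at module 2.750)
pitch radius r_p = m·N/2 = 2.750·26/2 = 35.750000
base radius r_b = r_p·cos α = 35.750000·cos 21.006° = 33.374158
roll angle φ = 26.943° = 0.47024406 rad
x = r_b·(cos φ + φ·sin φ) = 36.862664
y = r_b·(sin φ − φ·cos φ) = 1.131423

x=36.862664 y=1.131423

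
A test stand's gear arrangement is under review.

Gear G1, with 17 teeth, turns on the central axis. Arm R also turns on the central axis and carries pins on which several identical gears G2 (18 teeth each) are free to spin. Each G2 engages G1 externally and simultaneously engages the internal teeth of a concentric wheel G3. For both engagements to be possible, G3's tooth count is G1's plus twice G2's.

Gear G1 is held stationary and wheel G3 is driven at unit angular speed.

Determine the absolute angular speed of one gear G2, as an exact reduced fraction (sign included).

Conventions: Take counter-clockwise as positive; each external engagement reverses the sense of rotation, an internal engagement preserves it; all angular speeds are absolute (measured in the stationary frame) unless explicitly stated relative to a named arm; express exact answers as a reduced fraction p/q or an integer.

topology: planetary set — G1 17T / G2 18T / G3 53T, arm = carrier (Willis)
ring teeth: 17 + 2·18 = 53
17(ω_sun−ω_arm) = −53(ω_ring−ω_arm),  ω_sun = 0, ω_ring = 1
17(0−ω_arm) = −53(1−ω_arm)  ⇒  70·ω_arm = 53  ⇒  ω_arm = 53/70
sun–planet mesh: 17·(0−53/70) = −18·(ω_p−ω_arm)  ⇒  ω_p−ω_arm = 901/1260
ω_p = 53/70 + 901/1260 = 53/36
exact speed ratio = 53/36

53/36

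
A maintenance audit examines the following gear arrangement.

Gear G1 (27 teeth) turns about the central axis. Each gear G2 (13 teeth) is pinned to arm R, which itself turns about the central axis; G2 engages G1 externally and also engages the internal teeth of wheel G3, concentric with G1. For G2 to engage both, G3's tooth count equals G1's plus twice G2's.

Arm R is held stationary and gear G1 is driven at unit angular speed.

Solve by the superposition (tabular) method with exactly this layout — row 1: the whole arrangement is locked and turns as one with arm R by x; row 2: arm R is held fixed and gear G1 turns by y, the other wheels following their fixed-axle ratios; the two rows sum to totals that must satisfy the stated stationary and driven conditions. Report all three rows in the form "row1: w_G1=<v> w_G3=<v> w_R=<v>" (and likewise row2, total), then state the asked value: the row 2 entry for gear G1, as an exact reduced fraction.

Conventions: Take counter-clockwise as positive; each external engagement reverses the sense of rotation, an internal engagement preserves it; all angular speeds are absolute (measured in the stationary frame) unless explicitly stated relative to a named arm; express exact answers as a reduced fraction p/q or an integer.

recognized (axles ride arm R): planetary set, 27/13/53 teeth
row 1 (train locked, turned with arm): all members turn x
row 2: sun turns y, ring = −(27/53)·y, arm 0
boundary: total ω_arm = x = 0 and total ω_sun = x + y = 1  ⇒  y = 1, x = 0
row 2 ring = −(27/53)·1 = -27/53
totals (row 1 + row 2): sun 0 + 1 = 1, ring 0 + (-27/53) = -27/53, arm 0 + 0 = 0
asked cell (row2, sun) = 1

row1: w_G1=0 w_G3=0 w_R=0
row2: w_G1=1 w_G3=-27/53 w_R=0
total: w_G1=1 w_G3=-27/53 w_R=0
asked value: 1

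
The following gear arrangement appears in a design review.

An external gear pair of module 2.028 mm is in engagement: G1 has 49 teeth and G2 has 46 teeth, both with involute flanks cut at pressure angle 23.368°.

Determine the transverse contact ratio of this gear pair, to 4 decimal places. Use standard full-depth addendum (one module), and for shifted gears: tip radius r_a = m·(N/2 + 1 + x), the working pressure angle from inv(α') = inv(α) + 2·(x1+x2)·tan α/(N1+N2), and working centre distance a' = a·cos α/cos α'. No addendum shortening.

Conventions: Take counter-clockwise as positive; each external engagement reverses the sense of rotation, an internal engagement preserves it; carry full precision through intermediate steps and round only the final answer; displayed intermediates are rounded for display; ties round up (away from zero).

1.5913

recognized (one external pair, fixed centres): single-mesh tooth geometry, m = 2.028, N1 = 49, N2 = 46
base radii: r_b1 = 45.610570, r_b2 = 42.818086
tip radii: r_a1 = 51.714000, r_a2 = 48.672000
no profile shift: α' = α, a' = a
action lengths: √(r_a1²−r_b1²) = 24.372396, √(r_a2²−r_b2²) = 23.142495
base pitch p_b = π·m·cos α = 5.848565
CR = (24.372396 + 23.142495 − 96.330000·sin 23.36800°)/5.848565 = 1.591334
contact ratio ≈ 1.5913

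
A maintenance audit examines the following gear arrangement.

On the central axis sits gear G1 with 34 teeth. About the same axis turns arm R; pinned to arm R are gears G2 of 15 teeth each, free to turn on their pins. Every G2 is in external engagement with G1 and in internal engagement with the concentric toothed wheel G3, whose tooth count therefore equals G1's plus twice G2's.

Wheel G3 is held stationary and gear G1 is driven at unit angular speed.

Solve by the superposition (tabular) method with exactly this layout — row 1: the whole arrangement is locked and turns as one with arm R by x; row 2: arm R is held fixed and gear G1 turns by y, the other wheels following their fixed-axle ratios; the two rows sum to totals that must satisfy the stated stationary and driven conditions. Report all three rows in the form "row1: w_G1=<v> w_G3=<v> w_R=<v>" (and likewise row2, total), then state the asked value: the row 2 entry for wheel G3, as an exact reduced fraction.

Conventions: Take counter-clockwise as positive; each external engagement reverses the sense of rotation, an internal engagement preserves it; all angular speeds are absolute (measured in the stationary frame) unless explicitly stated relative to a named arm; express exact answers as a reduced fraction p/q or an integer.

row1: w_G1=17/49 w_G3=17/49 w_R=17/49
row2: w_G1=32/49 w_G3=-17/49 w_R=0
total: w_G1=1 w_G3=0 w_R=17/49
asked value: -17/49

class = planetary set [G3 = 34+2·15 = 64; Willis about the carrier]
row 1: whole set turns with the arm by x
row 2: sun turns y, ring = −(34/64)·y, arm 0
boundary: total ω_ring = x − (34/64)·y = 0 and total ω_sun = x + y = 1  ⇒  y = 32/49, x = 17/49
row 2 ring = −(34/64)·32/49 = -17/49
totals (row 1 + row 2): sun 17/49 + 32/49 = 1, ring 17/49 + (-17/49) = 0, arm 17/49 + 0 = 17/49
asked cell (row2, ring) = -17/49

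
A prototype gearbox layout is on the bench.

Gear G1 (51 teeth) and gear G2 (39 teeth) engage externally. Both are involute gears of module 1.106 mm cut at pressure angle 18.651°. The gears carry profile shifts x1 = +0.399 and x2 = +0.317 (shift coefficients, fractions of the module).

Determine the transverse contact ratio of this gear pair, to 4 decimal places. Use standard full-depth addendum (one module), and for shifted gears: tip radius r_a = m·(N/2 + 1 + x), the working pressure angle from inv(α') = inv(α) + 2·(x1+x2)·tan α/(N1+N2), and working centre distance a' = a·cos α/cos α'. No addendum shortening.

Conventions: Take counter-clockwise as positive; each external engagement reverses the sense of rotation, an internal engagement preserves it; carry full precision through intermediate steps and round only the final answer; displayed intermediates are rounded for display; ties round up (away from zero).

class = single-mesh tooth geometry [involute pair 51T × 39T, m = 1.106]
base radii: r_b1 = 26.721895, r_b2 = 20.434390
tip radii: r_a1 = 29.750294, r_a2 = 23.023602
inv(α') = inv(18.651°) + 2·(+0.399+0.317)·tan α/(51+39) = 0.01737750  ⇒  α' = 21.01267°
a' = a·cos α / cos α' = 49.7700·cos 18.651°/cos 21.01267° = 50.515508
action lengths: √(r_a1²−r_b1²) = 13.077474, √(r_a2²−r_b2²) = 10.607636
base pitch p_b = π·m·cos α = 3.292130
CR = (13.077474 + 10.607636 − 50.515508·sin 21.01267°)/3.292130 = 1.692382
contact ratio ≈ 1.6924

1.6924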